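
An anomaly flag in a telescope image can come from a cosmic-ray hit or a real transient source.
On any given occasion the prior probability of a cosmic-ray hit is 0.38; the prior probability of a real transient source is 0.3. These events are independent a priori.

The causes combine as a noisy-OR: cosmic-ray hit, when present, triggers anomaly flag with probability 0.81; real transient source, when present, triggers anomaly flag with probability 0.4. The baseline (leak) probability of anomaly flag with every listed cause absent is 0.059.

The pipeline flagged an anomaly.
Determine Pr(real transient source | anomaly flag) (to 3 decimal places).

Under noisy-OR, P(anomaly flag | causes) = 1 − (1−0.059)·∏(1−qᵢ) over the active causes.
By total probability over the 4 (cosmic-ray hit, real transient source) configurations:
  P(anomaly flag) = 0.059*0.62*0.7 + 0.4354*0.62*0.3 + 0.82121*0.38*0.7 + 0.892726*0.38*0.3
        = 0.025606 + 0.080984 + 0.218442 + 0.101771 = 0.426803
Keeping only the real transient source-present terms gives 0.182755, so
  P(real transient source | anomaly flag) = 0.182755 / 0.426803 ≈ 0.428

Pr(real transient source | anomaly flag) ≈ 0.428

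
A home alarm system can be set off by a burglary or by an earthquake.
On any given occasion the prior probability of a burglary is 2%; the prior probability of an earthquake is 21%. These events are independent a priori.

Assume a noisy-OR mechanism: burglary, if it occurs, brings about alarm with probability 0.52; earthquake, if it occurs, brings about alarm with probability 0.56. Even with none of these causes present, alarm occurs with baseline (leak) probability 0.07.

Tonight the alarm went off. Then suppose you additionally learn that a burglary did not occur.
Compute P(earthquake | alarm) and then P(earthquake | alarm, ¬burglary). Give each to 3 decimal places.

Under noisy-OR, P(alarm | causes) = 1 − (1−0.07)·∏(1−qᵢ) over the active causes.
P(alarm) = 0.07*0.98*0.79 + 0.5908*0.98*0.21 + 0.5536*0.02*0.79 + 0.803584*0.02*0.21 = 0.054194 + 0.121587 + 0.008747 + 0.003375 = 0.187903
The earthquake-present share is 0.121587 + 0.003375 = 0.124962.
So P(earthquake | alarm) = 0.124962/0.187903 ≈ 0.665.

With the extra evidence:
P(alarm | ¬burglary) = 0.07*0.79 + 0.5908*0.21 = 0.055300 + 0.124068 = 0.179368
The earthquake-present share is 0.5908*0.21 = 0.124068.
P(earthquake | alarm, ¬burglary) = 0.124068 / 0.179368 ≈ 0.692

P(earthquake | alarm) ≈ 0.665; P(earthquake | alarm, ¬burglary) ≈ 0.692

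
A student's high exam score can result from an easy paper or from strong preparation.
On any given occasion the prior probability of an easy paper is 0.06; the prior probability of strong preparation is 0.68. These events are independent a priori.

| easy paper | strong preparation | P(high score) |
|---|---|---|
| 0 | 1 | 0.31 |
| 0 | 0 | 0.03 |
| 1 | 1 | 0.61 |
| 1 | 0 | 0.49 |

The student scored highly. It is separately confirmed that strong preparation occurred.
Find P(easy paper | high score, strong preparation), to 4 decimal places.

Enumerate both values of easy paper and weight by the priors:
  P(high score | strong preparation) = 0.31*0.94 + 0.61*0.06
        = 0.291400 + 0.036600 = 0.328000
Configurations with easy paper contribute 0.036600, so
  P(easy paper | high score, strong preparation) = 0.036600 / 0.328000 ≈ 0.1116

P(easy paper | high score, strong preparation) ≈ 0.1116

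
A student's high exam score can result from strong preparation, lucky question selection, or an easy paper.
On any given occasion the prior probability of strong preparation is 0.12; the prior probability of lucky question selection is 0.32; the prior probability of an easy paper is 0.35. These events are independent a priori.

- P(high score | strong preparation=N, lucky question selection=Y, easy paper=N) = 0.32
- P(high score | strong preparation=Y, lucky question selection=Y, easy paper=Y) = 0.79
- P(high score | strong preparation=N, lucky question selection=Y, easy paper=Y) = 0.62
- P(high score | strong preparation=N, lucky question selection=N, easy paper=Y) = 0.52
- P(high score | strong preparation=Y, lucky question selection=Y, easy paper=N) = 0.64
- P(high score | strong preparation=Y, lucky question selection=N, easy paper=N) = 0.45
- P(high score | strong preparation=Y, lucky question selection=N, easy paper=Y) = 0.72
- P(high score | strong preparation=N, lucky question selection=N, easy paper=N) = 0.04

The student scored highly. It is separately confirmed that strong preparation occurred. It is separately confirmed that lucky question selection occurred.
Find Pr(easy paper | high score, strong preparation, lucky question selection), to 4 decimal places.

Pr(easy paper | high score, strong preparation, lucky question selection) ≈ 0.3993

P(high score | strong preparation, lucky question selection) = 0.64*0.65 + 0.79*0.35 = 0.416000 + 0.276500 = 0.692500
Of this, 0.276500 comes from 0.79*0.35 (the easy paper=true cases).
Hence the posterior is 0.276500/0.692500 ≈ 0.3993.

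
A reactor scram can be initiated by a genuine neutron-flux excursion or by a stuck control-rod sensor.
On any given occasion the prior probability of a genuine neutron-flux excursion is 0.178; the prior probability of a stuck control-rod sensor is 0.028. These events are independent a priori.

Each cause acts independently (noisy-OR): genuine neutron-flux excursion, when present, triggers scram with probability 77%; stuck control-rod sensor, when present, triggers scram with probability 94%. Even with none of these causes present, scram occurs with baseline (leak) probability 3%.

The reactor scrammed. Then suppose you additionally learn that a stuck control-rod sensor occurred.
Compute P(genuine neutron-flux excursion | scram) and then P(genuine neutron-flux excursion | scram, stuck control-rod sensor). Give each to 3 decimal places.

Under noisy-OR, P(scram | causes) = 1 − (1−0.03)·∏(1−qᵢ) over the active causes.
P(scram) = 0.03×0.822×0.972 + 0.9418×0.822×0.028 + 0.7769×0.178×0.972 + 0.986614×0.178×0.028 = 0.023970 + 0.021676 + 0.134416 + 0.004917 = 0.184979
The genuine neutron-flux excursion-present share is 0.134416 + 0.004917 = 0.139333.
Hence the posterior is 0.139333/0.184979 ≈ 0.753.

Now also conditioning on stuck control-rod sensor=true:
For the numerator, keep only genuine neutron-flux excursion=true terms: 0.986614×0.178 = 0.175617
Denominator P(scram | stuck control-rod sensor): 0.9418×0.822 + 0.986614×0.178 = 0.949777
Posterior = 0.175617 / 0.949777 ≈ 0.185
Conditioning on stuck control-rod sensor lowers the posterior on genuine neutron-flux excursion: the classic explaining-away effect in a common-effect structure.

P(genuine neutron-flux excursion | scram) ≈ 0.753; P(genuine neutron-flux excursion | scram, stuck control-rod sensor) ≈ 0.185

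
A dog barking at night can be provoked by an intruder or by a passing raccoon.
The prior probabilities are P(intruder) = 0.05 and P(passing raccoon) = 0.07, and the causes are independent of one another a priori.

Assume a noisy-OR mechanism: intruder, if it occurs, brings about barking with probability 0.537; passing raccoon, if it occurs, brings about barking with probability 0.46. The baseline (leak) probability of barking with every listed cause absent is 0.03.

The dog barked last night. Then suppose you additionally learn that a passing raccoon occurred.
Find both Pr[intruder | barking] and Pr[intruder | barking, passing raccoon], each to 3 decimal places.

Pr[intruder | barking] ≈ 0.327; Pr[intruder | barking, passing raccoon] ≈ 0.077

Under noisy-OR, P(barking | causes) = 1 − (1−0.03)·∏(1−qᵢ) over the active causes.
P(barking) = 0.03*0.95*0.93 + 0.4762*0.95*0.07 + 0.55089*0.05*0.93 + 0.757481*0.05*0.07 = 0.026505 + 0.031667 + 0.025616 + 0.002651 = 0.086439
The intruder-present share is 0.025616 + 0.002651 = 0.028267.
Hence the posterior is 0.028267/0.086439 ≈ 0.327.

Now also conditioning on passing raccoon=true:
By total probability over both values of intruder:
  P(barking | passing raccoon) = 0.4762×0.95 + 0.757481×0.05
        = 0.452390 + 0.037874 = 0.490264
Configurations with intruder contribute 0.037874, so
  P(intruder | barking, passing raccoon) = 0.037874 / 0.490264 ≈ 0.077
— passing raccoon explains away the evidence for intruder.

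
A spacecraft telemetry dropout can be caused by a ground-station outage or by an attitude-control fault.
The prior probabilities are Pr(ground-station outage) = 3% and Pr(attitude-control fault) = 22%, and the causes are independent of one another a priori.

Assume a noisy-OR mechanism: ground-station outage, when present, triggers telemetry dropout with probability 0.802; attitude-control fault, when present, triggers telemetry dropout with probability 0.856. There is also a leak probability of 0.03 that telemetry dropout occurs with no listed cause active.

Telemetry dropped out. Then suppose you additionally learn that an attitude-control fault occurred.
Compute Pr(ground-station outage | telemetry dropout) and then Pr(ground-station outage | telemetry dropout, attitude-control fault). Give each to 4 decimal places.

Under noisy-OR, P(telemetry dropout | causes) = 1 − (1−0.03)·∏(1−qᵢ) over the active causes.
For the numerator, keep only ground-station outage=true terms: 0.018906 + 0.006417 = 0.025323
Normalizer over all consistent configurations: 0.03*0.97*0.78 + 0.86032*0.97*0.22 + 0.80794*0.03*0.78 + 0.972343*0.03*0.22 = 0.231613
Posterior = 0.025323 / 0.231613 ≈ 0.1093

With the extra evidence:
For the numerator, keep only ground-station outage=true terms: 0.972343*0.03 = 0.029170
Denominator P(telemetry dropout | attitude-control fault): 0.86032*0.97 + 0.972343*0.03 = 0.863680
P(ground-station outage | telemetry dropout, attitude-control fault) = 0.029170/0.863680 ≈ 0.0338

Pr(ground-station outage | telemetry dropout) ≈ 0.1093; Pr(ground-station outage | telemetry dropout, attitude-control fault) ≈ 0.0338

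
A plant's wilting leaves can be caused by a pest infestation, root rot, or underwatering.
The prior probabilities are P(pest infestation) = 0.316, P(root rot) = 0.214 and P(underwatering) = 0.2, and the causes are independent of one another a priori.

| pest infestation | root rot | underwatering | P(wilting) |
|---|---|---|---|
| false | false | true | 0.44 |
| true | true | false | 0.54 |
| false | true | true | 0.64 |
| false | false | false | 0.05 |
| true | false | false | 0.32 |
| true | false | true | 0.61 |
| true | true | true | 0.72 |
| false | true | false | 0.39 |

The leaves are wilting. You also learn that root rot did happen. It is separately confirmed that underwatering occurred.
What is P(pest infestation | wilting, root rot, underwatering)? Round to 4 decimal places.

P(wilting | root rot, underwatering) = 0.64·0.684 + 0.72·0.316 = 0.437760 + 0.227520 = 0.665280
Restricting to configurations with pest infestation present: 0.72·0.316 = 0.227520.
Hence the posterior is 0.227520/0.665280 ≈ 0.3420.

P(pest infestation | wilting, root rot, underwatering) ≈ 0.3420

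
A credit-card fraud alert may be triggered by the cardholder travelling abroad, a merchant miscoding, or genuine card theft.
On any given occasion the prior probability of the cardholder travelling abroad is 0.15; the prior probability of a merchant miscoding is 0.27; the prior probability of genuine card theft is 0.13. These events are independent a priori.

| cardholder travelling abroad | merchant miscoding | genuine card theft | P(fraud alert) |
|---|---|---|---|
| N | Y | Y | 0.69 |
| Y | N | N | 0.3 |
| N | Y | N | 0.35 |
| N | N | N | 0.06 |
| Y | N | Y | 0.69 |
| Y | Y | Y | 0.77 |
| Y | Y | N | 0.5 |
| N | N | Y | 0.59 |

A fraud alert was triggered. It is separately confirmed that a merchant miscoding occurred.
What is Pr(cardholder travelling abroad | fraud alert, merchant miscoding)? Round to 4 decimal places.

Pr(cardholder travelling abroad | fraud alert, merchant miscoding) ≈ 0.1933

P(fraud alert | merchant miscoding) = 0.35·0.85·0.87 + 0.69·0.85·0.13 + 0.5·0.15·0.87 + 0.77·0.15·0.13 = 0.258825 + 0.076245 + 0.065250 + 0.015015 = 0.415335
Of this, 0.080265 comes from 0.065250 + 0.015015 (the cardholder travelling abroad=true cases).
Hence the posterior is 0.080265/0.415335 ≈ 0.1933.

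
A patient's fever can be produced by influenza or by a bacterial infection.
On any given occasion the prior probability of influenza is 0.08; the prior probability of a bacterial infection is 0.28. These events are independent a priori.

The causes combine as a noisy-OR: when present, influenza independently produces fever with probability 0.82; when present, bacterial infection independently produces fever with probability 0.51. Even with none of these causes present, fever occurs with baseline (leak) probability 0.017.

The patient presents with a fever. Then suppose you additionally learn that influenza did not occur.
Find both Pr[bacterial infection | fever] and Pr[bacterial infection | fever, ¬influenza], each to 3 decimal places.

Pr[bacterial infection | fever] ≈ 0.724; Pr[bacterial infection | fever, ¬influenza] ≈ 0.922

Under noisy-OR, P(fever | causes) = 1 − (1−0.017)·∏(1−qᵢ) over the active causes.
Numerator (weight on configurations with bacterial infection): 0.133522 + 0.020458 = 0.153980
Denominator P(fever): 0.017·0.92·0.72 + 0.51833·0.92·0.28 + 0.82306·0.08·0.72 + 0.913299·0.08·0.28 = 0.212649
Posterior = 0.153980 / 0.212649 ≈ 0.724

Now condition on the additional information:
Weight on bacterial infection=true, given the evidence: 0.51833×0.28 = 0.145132
Normalizer over all consistent configurations: 0.017×0.72 + 0.51833×0.28 = 0.157372
Posterior = 0.145132 / 0.157372 ≈ 0.922
Ruling out influenza raises the posterior on bacterial infection — the flip side of explaining away.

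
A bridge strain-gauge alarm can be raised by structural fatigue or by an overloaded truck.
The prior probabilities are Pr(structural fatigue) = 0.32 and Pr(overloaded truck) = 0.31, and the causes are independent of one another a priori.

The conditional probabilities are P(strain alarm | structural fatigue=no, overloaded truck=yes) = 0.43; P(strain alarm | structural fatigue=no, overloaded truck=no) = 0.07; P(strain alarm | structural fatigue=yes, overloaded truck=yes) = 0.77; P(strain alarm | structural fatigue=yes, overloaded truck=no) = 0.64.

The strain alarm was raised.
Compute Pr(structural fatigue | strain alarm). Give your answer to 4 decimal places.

Numerator (weight on configurations with structural fatigue): 0.141312 + 0.076384 = 0.217696
The normalizing constant is 0.07·0.68·0.69 + 0.43·0.68·0.31 + 0.64·0.32·0.69 + 0.77·0.32·0.31 = 0.341184
P(structural fatigue | strain alarm) = 0.217696/0.341184 ≈ 0.6381

Pr(structural fatigue | strain alarm) ≈ 0.6381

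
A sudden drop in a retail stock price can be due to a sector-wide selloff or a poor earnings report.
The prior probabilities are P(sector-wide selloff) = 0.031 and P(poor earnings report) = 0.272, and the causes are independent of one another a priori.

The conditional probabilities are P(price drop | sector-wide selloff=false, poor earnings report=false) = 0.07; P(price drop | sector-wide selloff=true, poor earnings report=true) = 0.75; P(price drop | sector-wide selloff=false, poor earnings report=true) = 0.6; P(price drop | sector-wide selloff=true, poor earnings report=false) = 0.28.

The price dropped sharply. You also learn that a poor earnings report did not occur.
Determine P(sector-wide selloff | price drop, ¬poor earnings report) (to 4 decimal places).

P(sector-wide selloff | price drop, ¬poor earnings report) ≈ 0.1134

Enumerate both values of sector-wide selloff and weight by the priors:
  P(price drop | ¬poor earnings report) = 0.07*0.969 + 0.28*0.031
        = 0.067830 + 0.008680 = 0.076510
The terms with sector-wide selloff present sum to 0.008680, so
  P(sector-wide selloff | price drop, ¬poor earnings report) = 0.008680 / 0.076510 ≈ 0.1134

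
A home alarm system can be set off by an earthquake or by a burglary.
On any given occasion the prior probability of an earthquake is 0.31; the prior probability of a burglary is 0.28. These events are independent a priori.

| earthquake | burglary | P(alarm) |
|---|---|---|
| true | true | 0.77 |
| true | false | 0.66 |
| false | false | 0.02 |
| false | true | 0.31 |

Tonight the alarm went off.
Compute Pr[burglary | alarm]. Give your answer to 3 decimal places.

Weight on burglary=true, given the evidence: 0.059892 + 0.066836 = 0.126728
Denominator P(alarm): 0.02·0.69·0.72 + 0.31·0.69·0.28 + 0.66·0.31·0.72 + 0.77·0.31·0.28 = 0.283976
P(burglary | alarm) = 0.126728/0.283976 ≈ 0.446

Pr[burglary | alarm] ≈ 0.446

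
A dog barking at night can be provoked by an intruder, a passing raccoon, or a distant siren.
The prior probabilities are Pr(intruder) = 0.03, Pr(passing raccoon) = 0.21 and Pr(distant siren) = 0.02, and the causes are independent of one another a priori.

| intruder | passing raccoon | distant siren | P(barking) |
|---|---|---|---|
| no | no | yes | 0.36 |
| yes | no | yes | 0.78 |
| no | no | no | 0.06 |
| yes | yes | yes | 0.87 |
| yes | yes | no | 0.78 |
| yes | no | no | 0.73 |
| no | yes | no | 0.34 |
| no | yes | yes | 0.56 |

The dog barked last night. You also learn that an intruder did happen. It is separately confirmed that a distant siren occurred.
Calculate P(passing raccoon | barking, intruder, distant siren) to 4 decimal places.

Enumerate both values of passing raccoon and weight by the priors:
  P(barking | intruder, distant siren) = 0.78·0.79 + 0.87·0.21
        = 0.616200 + 0.182700 = 0.798900
Keeping only the passing raccoon-present terms gives 0.182700, so
  P(passing raccoon | barking, intruder, distant siren) = 0.182700 / 0.798900 ≈ 0.2287

P(passing raccoon | barking, intruder, distant siren) ≈ 0.2287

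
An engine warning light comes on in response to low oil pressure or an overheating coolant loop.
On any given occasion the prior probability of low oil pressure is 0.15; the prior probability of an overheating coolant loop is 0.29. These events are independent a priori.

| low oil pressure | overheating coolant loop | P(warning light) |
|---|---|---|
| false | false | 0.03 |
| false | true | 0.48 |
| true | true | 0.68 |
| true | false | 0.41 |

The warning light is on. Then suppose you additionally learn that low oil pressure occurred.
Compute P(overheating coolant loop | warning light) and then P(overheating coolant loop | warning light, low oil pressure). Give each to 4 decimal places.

P(overheating coolant loop | warning light) ≈ 0.7054; P(overheating coolant loop | warning light, low oil pressure) ≈ 0.4039

Enumerate the 4 (low oil pressure, overheating coolant loop) configurations and weight by the priors:
  P(warning light) = 0.03·0.85·0.71 + 0.48·0.85·0.29 + 0.41·0.15·0.71 + 0.68·0.15·0.29
        = 0.018105 + 0.118320 + 0.043665 + 0.029580 = 0.209670
Configurations with overheating coolant loop contribute 0.147900, so
  P(overheating coolant loop | warning light) = 0.147900 / 0.209670 ≈ 0.7054

Now condition on the additional information:
P(warning light | low oil pressure) = 0.41*0.71 + 0.68*0.29 = 0.291100 + 0.197200 = 0.488300
The overheating coolant loop-present share is 0.68*0.29 = 0.197200.
So P(overheating coolant loop | warning light, low oil pressure) = 0.197200/0.488300 ≈ 0.4039.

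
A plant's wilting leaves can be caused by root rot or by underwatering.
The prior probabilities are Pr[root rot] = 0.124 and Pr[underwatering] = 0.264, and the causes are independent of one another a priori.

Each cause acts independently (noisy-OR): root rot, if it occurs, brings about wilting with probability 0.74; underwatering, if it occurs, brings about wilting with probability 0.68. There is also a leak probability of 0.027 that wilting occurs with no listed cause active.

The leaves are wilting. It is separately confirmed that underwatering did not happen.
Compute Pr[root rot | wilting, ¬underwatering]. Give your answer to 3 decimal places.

Under noisy-OR, P(wilting | causes) = 1 − (1−0.027)·∏(1−qᵢ) over the active causes.
P(wilting | ¬underwatering) = 0.027×0.876 + 0.74702×0.124 = 0.023652 + 0.092630 = 0.116282
Of this, 0.092630 comes from 0.74702×0.124 (the root rot=true cases).
Hence the posterior is 0.092630/0.116282 ≈ 0.797.

Pr[root rot | wilting, ¬underwatering] ≈ 0.797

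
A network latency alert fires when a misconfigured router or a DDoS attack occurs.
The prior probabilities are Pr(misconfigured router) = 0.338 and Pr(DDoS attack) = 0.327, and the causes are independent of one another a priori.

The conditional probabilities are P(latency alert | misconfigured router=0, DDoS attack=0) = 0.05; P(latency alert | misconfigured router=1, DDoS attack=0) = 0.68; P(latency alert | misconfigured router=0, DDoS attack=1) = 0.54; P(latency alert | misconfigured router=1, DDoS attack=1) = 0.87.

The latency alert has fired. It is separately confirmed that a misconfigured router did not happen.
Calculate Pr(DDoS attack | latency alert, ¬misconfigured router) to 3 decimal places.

By total probability over both values of DDoS attack:
  P(latency alert | ¬misconfigured router) = 0.05·0.673 + 0.54·0.327
        = 0.033650 + 0.176580 = 0.210230
Keeping only the DDoS attack-present terms gives 0.176580, so
  P(DDoS attack | latency alert, ¬misconfigured router) = 0.176580 / 0.210230 ≈ 0.840

Pr(DDoS attack | latency alert, ¬misconfigured router) ≈ 0.840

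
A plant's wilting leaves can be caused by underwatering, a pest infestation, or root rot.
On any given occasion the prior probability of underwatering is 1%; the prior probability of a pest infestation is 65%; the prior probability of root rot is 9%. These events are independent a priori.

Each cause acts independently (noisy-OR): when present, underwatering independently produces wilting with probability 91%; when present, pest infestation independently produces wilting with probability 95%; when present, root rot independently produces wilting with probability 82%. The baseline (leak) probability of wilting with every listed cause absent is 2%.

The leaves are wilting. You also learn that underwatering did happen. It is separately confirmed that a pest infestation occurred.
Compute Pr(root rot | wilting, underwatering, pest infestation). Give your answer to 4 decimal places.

Under noisy-OR, P(wilting | causes) = 1 − (1−0.02)·∏(1−qᵢ) over the active causes.
Numerator (weight on configurations with root rot): 0.999206*0.09 = 0.089929
Normalizer over all consistent configurations: 0.99559*0.91 + 0.999206*0.09 = 0.995916
Posterior = 0.089929 / 0.995916 ≈ 0.0903

Pr(root rot | wilting, underwatering, pest infestation) ≈ 0.0903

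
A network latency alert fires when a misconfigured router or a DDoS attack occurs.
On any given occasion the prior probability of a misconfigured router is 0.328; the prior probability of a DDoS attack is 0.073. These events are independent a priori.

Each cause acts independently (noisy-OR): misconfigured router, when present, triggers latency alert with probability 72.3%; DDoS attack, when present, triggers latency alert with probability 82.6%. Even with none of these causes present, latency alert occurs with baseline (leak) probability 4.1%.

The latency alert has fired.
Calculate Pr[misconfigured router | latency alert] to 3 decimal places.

Under noisy-OR, P(latency alert | causes) = 1 − (1−0.041)·∏(1−qᵢ) over the active causes.
By total probability over the 4 (misconfigured router, DDoS attack) configurations:
  P(latency alert) = 0.041×0.672×0.927 + 0.833134×0.672×0.073 + 0.734357×0.328×0.927 + 0.953778×0.328×0.073
        = 0.025541 + 0.040870 + 0.223286 + 0.022837 = 0.312534
The terms with misconfigured router present sum to 0.246123, so
  P(misconfigured router | latency alert) = 0.246123 / 0.312534 ≈ 0.788

Pr[misconfigured router | latency alert] ≈ 0.788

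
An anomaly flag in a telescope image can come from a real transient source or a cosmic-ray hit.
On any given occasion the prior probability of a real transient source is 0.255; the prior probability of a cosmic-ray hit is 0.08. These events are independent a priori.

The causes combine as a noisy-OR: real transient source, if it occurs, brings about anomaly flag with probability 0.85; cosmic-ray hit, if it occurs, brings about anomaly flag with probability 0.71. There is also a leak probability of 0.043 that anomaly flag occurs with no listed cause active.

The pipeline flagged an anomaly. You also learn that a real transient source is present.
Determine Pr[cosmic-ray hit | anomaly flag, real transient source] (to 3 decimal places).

Pr[cosmic-ray hit | anomaly flag, real transient source] ≈ 0.089

Under noisy-OR, P(anomaly flag | causes) = 1 − (1−0.043)·∏(1−qᵢ) over the active causes.
Sum P(anomaly flag|·) weighted by the priors over both values of cosmic-ray hit:
  P(anomaly flag | real transient source) = 0.85645*0.92 + 0.958371*0.08
        = 0.787934 + 0.076670 = 0.864604
Configurations with cosmic-ray hit contribute 0.076670, so
  P(cosmic-ray hit | anomaly flag, real transient source) = 0.076670 / 0.864604 ≈ 0.089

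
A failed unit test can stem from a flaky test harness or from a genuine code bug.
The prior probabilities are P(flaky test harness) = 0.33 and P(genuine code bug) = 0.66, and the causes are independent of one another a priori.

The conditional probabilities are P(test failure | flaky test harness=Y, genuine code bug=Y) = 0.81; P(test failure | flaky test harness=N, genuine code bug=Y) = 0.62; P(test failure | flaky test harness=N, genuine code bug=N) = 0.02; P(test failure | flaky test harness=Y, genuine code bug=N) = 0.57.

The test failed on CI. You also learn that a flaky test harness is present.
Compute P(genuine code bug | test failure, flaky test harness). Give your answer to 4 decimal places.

P(test failure | flaky test harness) = 0.57×0.34 + 0.81×0.66 = 0.193800 + 0.534600 = 0.728400
Restricting to configurations with genuine code bug present: 0.81×0.66 = 0.534600.
P(genuine code bug | test failure, flaky test harness) = 0.534600 / 0.728400 ≈ 0.7339

P(genuine code bug | test failure, flaky test harness) ≈ 0.7339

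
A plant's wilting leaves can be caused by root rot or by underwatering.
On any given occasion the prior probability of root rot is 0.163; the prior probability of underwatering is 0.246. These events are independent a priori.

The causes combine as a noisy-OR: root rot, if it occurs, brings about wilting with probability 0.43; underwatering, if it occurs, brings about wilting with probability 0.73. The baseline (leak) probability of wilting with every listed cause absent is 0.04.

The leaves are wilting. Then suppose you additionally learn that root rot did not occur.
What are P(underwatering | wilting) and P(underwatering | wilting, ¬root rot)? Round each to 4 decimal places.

P(underwatering | wilting) ≈ 0.6977; P(underwatering | wilting, ¬root rot) ≈ 0.8580

Under noisy-OR, P(wilting | causes) = 1 − (1−0.04)·∏(1−qᵢ) over the active causes.
By total probability over the 4 (root rot, underwatering) configurations:
  P(wilting) = 0.04×0.837×0.754 + 0.7408×0.837×0.246 + 0.4528×0.163×0.754 + 0.852256×0.163×0.246
        = 0.025244 + 0.152532 + 0.055650 + 0.034174 = 0.267600
Configurations with underwatering contribute 0.186706, so
  P(underwatering | wilting) = 0.186706 / 0.267600 ≈ 0.6977

Now condition on the additional information:
Enumerate both values of underwatering and weight by the priors:
  P(wilting | ¬root rot) = 0.04·0.754 + 0.7408·0.246
        = 0.030160 + 0.182237 = 0.212397
Keeping only the underwatering-present terms gives 0.182237, so
  P(underwatering | wilting, ¬root rot) = 0.182237 / 0.212397 ≈ 0.8580
With root rot excluded, underwatering must carry more of the explanatory weight for the wilting.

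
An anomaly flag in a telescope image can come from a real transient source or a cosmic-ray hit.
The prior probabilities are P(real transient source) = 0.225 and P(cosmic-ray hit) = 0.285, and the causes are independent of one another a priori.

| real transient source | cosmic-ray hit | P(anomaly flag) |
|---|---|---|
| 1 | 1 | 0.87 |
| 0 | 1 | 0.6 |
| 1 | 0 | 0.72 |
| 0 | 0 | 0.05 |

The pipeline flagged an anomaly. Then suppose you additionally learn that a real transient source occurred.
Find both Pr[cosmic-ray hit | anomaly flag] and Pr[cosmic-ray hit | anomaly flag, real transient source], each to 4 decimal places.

Sum P(anomaly flag|·) weighted by the priors over the 4 (real transient source, cosmic-ray hit) configurations:
  P(anomaly flag) = 0.05·0.775·0.715 + 0.6·0.775·0.285 + 0.72·0.225·0.715 + 0.87·0.225·0.285
        = 0.027706 + 0.132525 + 0.115830 + 0.055789 = 0.331850
Keeping only the cosmic-ray hit-present terms gives 0.188314, so
  P(cosmic-ray hit | anomaly flag) = 0.188314 / 0.331850 ≈ 0.5675

With the extra evidence:
Sum P(anomaly flag|·) weighted by the priors over both values of cosmic-ray hit:
  P(anomaly flag | real transient source) = 0.72×0.715 + 0.87×0.285
        = 0.514800 + 0.247950 = 0.762750
The terms with cosmic-ray hit present sum to 0.247950, so
  P(cosmic-ray hit | anomaly flag, real transient source) = 0.247950 / 0.762750 ≈ 0.3251

Pr[cosmic-ray hit | anomaly flag] ≈ 0.5675; Pr[cosmic-ray hit | anomaly flag, real transient source] ≈ 0.3251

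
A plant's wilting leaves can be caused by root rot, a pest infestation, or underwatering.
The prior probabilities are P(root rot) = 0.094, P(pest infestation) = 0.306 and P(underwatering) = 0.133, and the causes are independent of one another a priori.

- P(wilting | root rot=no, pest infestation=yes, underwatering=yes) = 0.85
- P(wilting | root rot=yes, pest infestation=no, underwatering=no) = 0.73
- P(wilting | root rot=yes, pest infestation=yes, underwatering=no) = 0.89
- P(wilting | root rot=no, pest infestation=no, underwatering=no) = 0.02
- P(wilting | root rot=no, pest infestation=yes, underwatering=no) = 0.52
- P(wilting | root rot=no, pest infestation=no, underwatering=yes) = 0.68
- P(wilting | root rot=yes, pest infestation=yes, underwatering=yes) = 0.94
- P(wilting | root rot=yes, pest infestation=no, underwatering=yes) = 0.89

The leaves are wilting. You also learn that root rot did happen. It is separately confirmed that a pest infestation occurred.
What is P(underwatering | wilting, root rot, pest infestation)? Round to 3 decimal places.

P(underwatering | wilting, root rot, pest infestation) ≈ 0.139

Sum P(wilting|·) weighted by the priors over both values of underwatering:
  P(wilting | root rot, pest infestation) = 0.89·0.867 + 0.94·0.133
        = 0.771630 + 0.125020 = 0.896650
Keeping only the underwatering-present terms gives 0.125020, so
  P(underwatering | wilting, root rot, pest infestation) = 0.125020 / 0.896650 ≈ 0.139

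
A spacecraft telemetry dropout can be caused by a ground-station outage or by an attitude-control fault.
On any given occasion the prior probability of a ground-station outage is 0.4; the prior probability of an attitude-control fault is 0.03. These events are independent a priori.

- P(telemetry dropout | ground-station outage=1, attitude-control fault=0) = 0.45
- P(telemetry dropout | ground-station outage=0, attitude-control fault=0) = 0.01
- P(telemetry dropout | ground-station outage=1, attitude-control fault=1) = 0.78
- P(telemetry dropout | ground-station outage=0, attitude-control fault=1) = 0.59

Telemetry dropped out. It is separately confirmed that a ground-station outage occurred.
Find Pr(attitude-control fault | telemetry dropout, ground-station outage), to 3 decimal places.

P(telemetry dropout | ground-station outage) = 0.45*0.97 + 0.78*0.03 = 0.436500 + 0.023400 = 0.459900
Restricting to configurations with attitude-control fault present: 0.78*0.03 = 0.023400.
P(attitude-control fault | telemetry dropout, ground-station outage) = 0.023400 / 0.459900 ≈ 0.051

Pr(attitude-control fault | telemetry dropout, ground-station outage) ≈ 0.051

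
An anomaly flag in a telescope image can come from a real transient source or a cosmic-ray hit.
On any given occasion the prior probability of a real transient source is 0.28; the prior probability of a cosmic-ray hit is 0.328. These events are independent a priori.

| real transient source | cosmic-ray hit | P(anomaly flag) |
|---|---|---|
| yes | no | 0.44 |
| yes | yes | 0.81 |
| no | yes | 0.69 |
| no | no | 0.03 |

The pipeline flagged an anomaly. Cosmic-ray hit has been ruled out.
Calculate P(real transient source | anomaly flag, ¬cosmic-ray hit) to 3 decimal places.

P(real transient source | anomaly flag, ¬cosmic-ray hit) ≈ 0.851

P(anomaly flag | ¬cosmic-ray hit) = 0.03×0.72 + 0.44×0.28 = 0.021600 + 0.123200 = 0.144800
Restricting to configurations with real transient source present: 0.44×0.28 = 0.123200.
So P(real transient source | anomaly flag, ¬cosmic-ray hit) = 0.123200/0.144800 ≈ 0.851.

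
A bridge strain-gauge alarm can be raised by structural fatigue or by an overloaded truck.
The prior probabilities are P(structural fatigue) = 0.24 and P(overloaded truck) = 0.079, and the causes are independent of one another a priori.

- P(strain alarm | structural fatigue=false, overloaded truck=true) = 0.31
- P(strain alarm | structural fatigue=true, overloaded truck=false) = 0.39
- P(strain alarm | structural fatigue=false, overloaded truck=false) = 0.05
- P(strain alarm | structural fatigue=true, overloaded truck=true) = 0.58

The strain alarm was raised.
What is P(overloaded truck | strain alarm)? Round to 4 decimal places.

By total probability over the 4 (structural fatigue, overloaded truck) configurations:
  P(strain alarm) = 0.05*0.76*0.921 + 0.31*0.76*0.079 + 0.39*0.24*0.921 + 0.58*0.24*0.079
        = 0.034998 + 0.018612 + 0.086206 + 0.010997 = 0.150813
The terms with overloaded truck present sum to 0.029609, so
  P(overloaded truck | strain alarm) = 0.029609 / 0.150813 ≈ 0.1963

P(overloaded truck | strain alarm) ≈ 0.1963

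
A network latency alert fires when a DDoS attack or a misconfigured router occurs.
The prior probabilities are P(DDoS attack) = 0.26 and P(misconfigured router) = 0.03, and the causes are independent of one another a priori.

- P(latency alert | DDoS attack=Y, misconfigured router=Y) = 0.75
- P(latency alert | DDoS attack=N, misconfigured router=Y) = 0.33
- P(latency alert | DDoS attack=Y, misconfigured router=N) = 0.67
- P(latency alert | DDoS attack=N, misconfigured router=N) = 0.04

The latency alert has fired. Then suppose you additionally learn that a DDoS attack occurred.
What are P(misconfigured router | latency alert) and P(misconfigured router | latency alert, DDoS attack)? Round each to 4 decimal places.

Sum P(latency alert|·) weighted by the priors over the 4 (DDoS attack, misconfigured router) configurations:
  P(latency alert) = 0.04·0.74·0.97 + 0.33·0.74·0.03 + 0.67·0.26·0.97 + 0.75·0.26·0.03
        = 0.028712 + 0.007326 + 0.168974 + 0.005850 = 0.210862
Keeping only the misconfigured router-present terms gives 0.013176, so
  P(misconfigured router | latency alert) = 0.013176 / 0.210862 ≈ 0.0625

With the extra evidence:
P(latency alert | DDoS attack) = 0.67*0.97 + 0.75*0.03 = 0.649900 + 0.022500 = 0.672400
Restricting to configurations with misconfigured router present: 0.75*0.03 = 0.022500.
So P(misconfigured router | latency alert, DDoS attack) = 0.022500/0.672400 ≈ 0.0335.

P(misconfigured router | latency alert) ≈ 0.0625; P(misconfigured router | latency alert, DDoS attack) ≈ 0.0335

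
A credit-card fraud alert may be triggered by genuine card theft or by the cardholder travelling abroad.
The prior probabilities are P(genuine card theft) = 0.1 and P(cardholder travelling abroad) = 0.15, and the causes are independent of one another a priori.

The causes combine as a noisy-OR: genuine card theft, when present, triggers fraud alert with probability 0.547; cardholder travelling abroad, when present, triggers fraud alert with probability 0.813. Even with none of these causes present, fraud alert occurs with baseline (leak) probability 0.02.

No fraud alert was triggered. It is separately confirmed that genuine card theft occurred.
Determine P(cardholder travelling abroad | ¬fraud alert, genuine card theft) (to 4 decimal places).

P(cardholder travelling abroad | ¬fraud alert, genuine card theft) ≈ 0.0319

Under noisy-OR, P(fraud alert | causes) = 1 − (1−0.02)·∏(1−qᵢ) over the active causes.
P(¬fraud alert | genuine card theft) = 0.44394*0.85 + 0.083017*0.15 = 0.377349 + 0.012453 = 0.389802
The cardholder travelling abroad-present share is 0.083017*0.15 = 0.012453.
P(cardholder travelling abroad | ¬fraud alert, genuine card theft) = 0.012453 / 0.389802 ≈ 0.0319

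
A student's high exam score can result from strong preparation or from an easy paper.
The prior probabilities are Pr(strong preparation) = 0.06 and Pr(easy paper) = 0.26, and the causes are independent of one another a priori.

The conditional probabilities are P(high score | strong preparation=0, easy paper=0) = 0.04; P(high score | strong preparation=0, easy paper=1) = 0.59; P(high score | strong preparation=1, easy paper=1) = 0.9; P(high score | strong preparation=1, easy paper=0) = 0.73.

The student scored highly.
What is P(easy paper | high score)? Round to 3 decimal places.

P(easy paper | high score) ≈ 0.724

P(high score) = 0.04*0.94*0.74 + 0.59*0.94*0.26 + 0.73*0.06*0.74 + 0.9*0.06*0.26 = 0.027824 + 0.144196 + 0.032412 + 0.014040 = 0.218472
The easy paper-present share is 0.144196 + 0.014040 = 0.158236.
Hence the posterior is 0.158236/0.218472 ≈ 0.724.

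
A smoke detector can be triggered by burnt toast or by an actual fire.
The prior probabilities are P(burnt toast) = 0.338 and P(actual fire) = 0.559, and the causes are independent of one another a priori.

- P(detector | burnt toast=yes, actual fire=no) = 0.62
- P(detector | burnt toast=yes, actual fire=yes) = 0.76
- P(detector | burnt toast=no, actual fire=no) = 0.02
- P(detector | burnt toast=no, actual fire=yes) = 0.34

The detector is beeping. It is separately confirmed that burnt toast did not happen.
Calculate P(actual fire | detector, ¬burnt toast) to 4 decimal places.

By total probability over both values of actual fire:
  P(detector | ¬burnt toast) = 0.02*0.441 + 0.34*0.559
        = 0.008820 + 0.190060 = 0.198880
Keeping only the actual fire-present terms gives 0.190060, so
  P(actual fire | detector, ¬burnt toast) = 0.190060 / 0.198880 ≈ 0.9557

P(actual fire | detector, ¬burnt toast) ≈ 0.9557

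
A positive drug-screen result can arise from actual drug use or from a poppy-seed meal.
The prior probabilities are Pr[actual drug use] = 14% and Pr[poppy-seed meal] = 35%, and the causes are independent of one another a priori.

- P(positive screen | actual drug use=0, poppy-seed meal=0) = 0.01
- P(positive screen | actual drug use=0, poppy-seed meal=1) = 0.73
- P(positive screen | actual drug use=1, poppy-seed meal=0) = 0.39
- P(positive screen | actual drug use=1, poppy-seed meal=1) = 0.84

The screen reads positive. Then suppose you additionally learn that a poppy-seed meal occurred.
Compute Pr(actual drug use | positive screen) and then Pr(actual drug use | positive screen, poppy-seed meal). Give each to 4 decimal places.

Pr(actual drug use | positive screen) ≈ 0.2538; Pr(actual drug use | positive screen, poppy-seed meal) ≈ 0.1578

By total probability over the 4 (actual drug use, poppy-seed meal) configurations:
  P(positive screen) = 0.01·0.86·0.65 + 0.73·0.86·0.35 + 0.39·0.14·0.65 + 0.84·0.14·0.35
        = 0.005590 + 0.219730 + 0.035490 + 0.041160 = 0.301970
The terms with actual drug use present sum to 0.076650, so
  P(actual drug use | positive screen) = 0.076650 / 0.301970 ≈ 0.2538

Now also conditioning on poppy-seed meal=true:
P(positive screen | poppy-seed meal) = 0.73·0.86 + 0.84·0.14 = 0.627800 + 0.117600 = 0.745400
The actual drug use-present share is 0.84·0.14 = 0.117600.
Hence the posterior is 0.117600/0.745400 ≈ 0.1578.
This is intercausal reasoning (explaining away): once poppy-seed meal accounts for the positive screen, actual drug use becomes less likely.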